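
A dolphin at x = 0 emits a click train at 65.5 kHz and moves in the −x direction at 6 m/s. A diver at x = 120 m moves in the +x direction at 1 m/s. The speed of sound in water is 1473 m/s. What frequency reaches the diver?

65.2 kHz

The observer lies on the +x side, so the source is heading away from the observer and the observer is heading away from the source.
With source receding and observer receding, f' = f · (v − v_o)/(v + v_s).
f' = 65.5 × (1473 − 1)/(1473 + 6) = 65.5 × 1472/1479 ≈ 65.2 kHz.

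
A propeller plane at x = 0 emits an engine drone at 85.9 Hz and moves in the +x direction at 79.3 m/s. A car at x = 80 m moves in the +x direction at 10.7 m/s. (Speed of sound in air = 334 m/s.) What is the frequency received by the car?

The observer lies on the +x side, so the source is heading toward the observer and the observer is heading away from the source.
General Doppler shift: f' = f · (v − v_o)/(v − v_s).
f' = 85.9 × (334 − 10.7)/(334 − 79.3) = 85.9 × 323.3/254.7 ≈ 109 Hz.

109 Hz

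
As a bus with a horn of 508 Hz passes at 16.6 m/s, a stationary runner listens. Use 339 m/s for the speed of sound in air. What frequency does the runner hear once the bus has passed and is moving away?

484 Hz

Receding: f₂ = f · v/(v + v_s) = 508 × 339/355.6 ≈ 484 Hz.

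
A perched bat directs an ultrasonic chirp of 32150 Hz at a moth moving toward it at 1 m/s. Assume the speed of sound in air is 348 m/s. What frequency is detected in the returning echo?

The moth first receives the wave as a moving observer: f₁ = f₀ · (v + u)/v = 32150 × (348 + 1)/348 ≈ 32242 Hz.
The reflection then acts as a moving source: f₂ = f₁ · v/(v − u) ≈ 32335 Hz.

32335 Hz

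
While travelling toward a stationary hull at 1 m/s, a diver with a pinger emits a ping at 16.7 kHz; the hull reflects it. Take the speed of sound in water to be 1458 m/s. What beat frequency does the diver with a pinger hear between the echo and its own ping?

The hull receives the sound from a moving source: f₁ = f₀ · v/(v − v_e) = 16.7 × 1458/1457 ≈ 16.7115 kHz.
On the return leg the diver with a pinger is a moving observer: f₂ = f₁ · (v + v_e)/v = 16.7115 × 1459/1458 ≈ 16.7229 kHz.
Equivalently f₂ = f₀ · (v + v_e)/(v − v_e).
Beat against the emitted tone (with f₀ = 16700 Hz): |f₂ − f₀| = 2v_e·f₀/(v − v_e) = 2 × 1 × 16700/1457 ≈ 22.9 Hz.

22.9 Hz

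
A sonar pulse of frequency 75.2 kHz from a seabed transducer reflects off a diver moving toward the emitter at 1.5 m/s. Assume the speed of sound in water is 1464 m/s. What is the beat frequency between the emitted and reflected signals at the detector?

154 Hz

At the diver (a moving observer), f₁ = f₀ · (v + u)/v = 75.2 × 1465.5/1464 ≈ 75.2770 kHz.
The reflection then acts as a moving source: f₂ = f₁ · v/(v − u) ≈ 75.3543 kHz.
Equivalently f₂ = f₀ · (v + u)/(v − u).
Beat frequency (with f₀ = 75200 Hz): |f₂ − f₀| = 2u·f₀/(v − u) = 2 × 1.5 × 75200/1462.5 ≈ 154 Hz.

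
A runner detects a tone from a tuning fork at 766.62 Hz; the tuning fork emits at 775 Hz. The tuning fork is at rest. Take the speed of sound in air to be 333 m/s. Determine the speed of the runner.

f' < f, so the runner is receding.
f' = f · (v − v_o)/v ⇒ v_o = v · |f'/f − 1|.
v_o = 333 × |766.62/775 − 1| = 333 × 0.01081 ≈ 3.6 m/s.

3.6 m/s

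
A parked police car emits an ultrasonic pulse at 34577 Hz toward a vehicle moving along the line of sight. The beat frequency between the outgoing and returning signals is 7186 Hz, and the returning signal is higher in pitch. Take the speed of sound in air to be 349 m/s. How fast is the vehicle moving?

Double Doppler shift off a moving reflector: f₂ = f₀ · (v + u)/(v − u) (u > 0 toward emitter).
Returning signal is higher, so f₂ = f₀ + Δf = 34577 + 7186 = 41763 Hz.
Rearranging, u = v · (f₂ − f₀)/(f₂ + f₀) = 349 × 7186/76340 ≈ 33 m/s.
So the vehicle is moving at 33 m/s toward the emitter.

33 m/s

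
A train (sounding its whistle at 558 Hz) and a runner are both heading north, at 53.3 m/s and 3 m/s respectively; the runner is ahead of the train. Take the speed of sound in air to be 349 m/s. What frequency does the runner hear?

The runner is ahead, so the train is moving toward it while the runner is moving away from the train.
Both move, so f' = f · (v − v_o)/(v − v_s).
f' = 558 × (349 − 3)/(349 − 53.3) = 558 × 346/295.7 ≈ 653 Hz.

653 Hz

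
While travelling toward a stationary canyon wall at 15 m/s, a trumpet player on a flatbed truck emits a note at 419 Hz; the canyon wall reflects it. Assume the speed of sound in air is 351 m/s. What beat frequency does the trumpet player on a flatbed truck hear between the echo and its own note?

The canyon wall receives the sound from a moving source: f₁ = f₀ · v/(v − v_e) = 419 × 351/336 ≈ 437.7 Hz.
On the return leg the trumpet player on a flatbed truck is a moving observer: f₂ = f₁ · (v + v_e)/v = 437.7 × 366/351 ≈ 456.4 Hz.
Equivalently f₂ = f₀ · (v + v_e)/(v − v_e).
Beat against the emitted tone: |f₂ − f₀| = 2v_e·f₀/(v − v_e) = 2 × 15 × 419/336 ≈ 37.4 Hz.

37.4 Hz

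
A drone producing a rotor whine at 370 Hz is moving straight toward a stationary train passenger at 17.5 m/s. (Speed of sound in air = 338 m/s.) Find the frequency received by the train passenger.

With the source moving toward a stationary observer, f' = f · v/(v − v_s).
f' = 370 × 338/(338 − 17.5) = 370 × 338/320.5 ≈ 390 Hz.

390 Hz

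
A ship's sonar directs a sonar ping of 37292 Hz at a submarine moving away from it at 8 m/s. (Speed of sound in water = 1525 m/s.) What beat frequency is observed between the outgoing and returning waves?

At the submarine (a moving observer), f₁ = f₀ · (v − u)/v = 37292 × 1517/1525 ≈ 37096 Hz.
On reflection it acts as a source moving away from the stationary detector: f₂ = f₁ · v/(v + u) = 37096 × 1525/1533 ≈ 36903 Hz.
Beat frequency: |f₂ − f₀| = 2u·f₀/(v + u) = 2 × 8 × 37292/1533 ≈ 389 Hz.

389 Hz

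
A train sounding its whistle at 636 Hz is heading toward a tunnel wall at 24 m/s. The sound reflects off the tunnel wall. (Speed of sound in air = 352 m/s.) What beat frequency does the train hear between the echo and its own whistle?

The tunnel wall receives the sound from a moving source: f₁ = f₀ · v/(v − v_e) = 636 × 352/328 ≈ 682.5 Hz.
On the return leg the train is a moving observer: f₂ = f₁ · (v + v_e)/v = 682.5 × 376/352 ≈ 729.1 Hz.
Beat against the emitted tone: |f₂ − f₀| = 2v_e·f₀/(v − v_e) = 2 × 24 × 636/328 ≈ 93 Hz.

93 Hz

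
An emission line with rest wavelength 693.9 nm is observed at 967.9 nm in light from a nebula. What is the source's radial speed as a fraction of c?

0.321

λ'/λ₀ = 1.3949 > 1 (redshift), so the source is receding.
λ'/λ₀ = √((1 + β)/(1 − β)) for a receding source ⇒ β = (r² − 1)/(r² + 1) with r = λ'/λ₀.
β = (1.9457 − 1)/(1.9457 + 1) ≈ 0.321.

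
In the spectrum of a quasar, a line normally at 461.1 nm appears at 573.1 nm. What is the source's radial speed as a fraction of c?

λ'/λ₀ = 1.2429 > 1 (redshift), so the source is receding.
λ'/λ₀ = √((1 + β)/(1 − β)) for a receding source ⇒ β = (r² − 1)/(r² + 1) with r = λ'/λ₀.
β = (1.5448 − 1)/(1.5448 + 1) ≈ 0.214.

0.214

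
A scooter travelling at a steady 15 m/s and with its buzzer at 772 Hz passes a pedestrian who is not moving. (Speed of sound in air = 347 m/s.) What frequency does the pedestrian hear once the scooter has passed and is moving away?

740 Hz

Receding: f₂ = f · v/(v + v_s) = 772 × 347/362 ≈ 740 Hz.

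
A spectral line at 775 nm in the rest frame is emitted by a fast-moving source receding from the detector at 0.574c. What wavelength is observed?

Relativistic Doppler for wavelength: λ' = λ₀ · √((1 + β)/(1 − β)).
λ' = 775 × √(1.5740/0.4260) = 775 × 1.92220 ≈ 1489.7 nm.

1489.7 nm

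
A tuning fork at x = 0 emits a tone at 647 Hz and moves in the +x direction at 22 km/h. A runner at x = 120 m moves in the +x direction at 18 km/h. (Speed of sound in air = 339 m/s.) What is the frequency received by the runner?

649 Hz

22 km/h = 6.111 m/s; 18 km/h = 5 m/s.
The observer lies on the +x side, so the source is heading toward the observer and the observer is heading away from the source.
Both move, so f' = f · (v − v_o)/(v − v_s).
f' = 647 × (339 − 5)/(339 − 6.111) = 647 × 334/332.89 ≈ 649 Hz.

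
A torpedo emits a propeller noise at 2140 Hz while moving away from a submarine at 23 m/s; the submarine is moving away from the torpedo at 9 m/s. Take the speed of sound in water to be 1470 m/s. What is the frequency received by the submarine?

2094 Hz

General Doppler shift: f' = f · (v − v_o)/(v + v_s).
f' = 2140 × (1470 − 9)/(1470 + 23) = 2140 × 1461/1493 ≈ 2094 Hz.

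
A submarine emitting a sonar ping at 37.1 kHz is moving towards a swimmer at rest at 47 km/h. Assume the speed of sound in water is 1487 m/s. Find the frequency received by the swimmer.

47 km/h = 13.06 m/s.
With the source moving toward a stationary observer, f' = f · v/(v − v_s).
f' = 37.1 × 1487/(1487 − 13.06) = 37.1 × 1487/1474 ≈ 37.4 kHz.

37.4 kHz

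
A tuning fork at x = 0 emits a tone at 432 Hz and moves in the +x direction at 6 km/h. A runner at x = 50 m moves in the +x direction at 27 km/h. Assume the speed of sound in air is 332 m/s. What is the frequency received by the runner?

424 Hz

6 km/h = 1.667 m/s; 27 km/h = 7.5 m/s.
The observer lies on the +x side, so the source is heading toward the observer and the observer is heading away from the source.
With source approaching and observer receding, f' = f · (v − v_o)/(v − v_s).
f' = 432 × (332 − 7.5)/(332 − 1.667) = 432 × 324.5/330.33 ≈ 424 Hz.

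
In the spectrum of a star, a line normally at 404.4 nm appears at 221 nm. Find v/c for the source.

0.540c

λ'/λ₀ = 0.5465 < 1 (blueshift), so the source is approaching.
λ'/λ₀ = √((1 − β)/(1 + β)) for an approaching source ⇒ β = (1 − r²)/(1 + r²) with r = λ'/λ₀.
β = (1 − 0.2986)/(1 + 0.2986) ≈ 0.540.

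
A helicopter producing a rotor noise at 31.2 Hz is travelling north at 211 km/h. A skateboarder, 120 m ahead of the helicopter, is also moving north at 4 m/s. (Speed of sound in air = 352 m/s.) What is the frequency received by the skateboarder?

211 km/h = 58.61 m/s.
The skateboarder is ahead, so the helicopter is moving toward it while the skateboarder is moving away from the helicopter.
General Doppler shift: f' = f · (v − v_o)/(v − v_s).
f' = 31.2 × (352 − 4)/(352 − 58.61) = 31.2 × 348/293.39 ≈ 37.0 Hz.

37.0 Hz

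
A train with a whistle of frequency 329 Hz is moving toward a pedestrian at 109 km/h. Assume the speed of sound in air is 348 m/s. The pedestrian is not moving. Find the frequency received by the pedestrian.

109 km/h = 30.28 m/s.
Only the source moves, toward the listener, so f' = f · v/(v − v_s).
f' = 329 × 348/(348 − 30.28) = 329 × 348/317.7 ≈ 360 Hz.

360 Hz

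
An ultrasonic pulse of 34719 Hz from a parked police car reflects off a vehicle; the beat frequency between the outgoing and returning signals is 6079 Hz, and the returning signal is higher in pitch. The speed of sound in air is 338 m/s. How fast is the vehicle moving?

27 m/s

Double Doppler shift off a moving reflector: f₂ = f₀ · (v + u)/(v − u) (u > 0 toward emitter).
Returning signal is higher, so f₂ = f₀ + Δf = 34719 + 6079 = 40798 Hz.
Rearranging, u = v · (f₂ − f₀)/(f₂ + f₀) = 338 × 6079/75517 ≈ 27 m/s.
So the vehicle is moving at 27 m/s toward the emitter.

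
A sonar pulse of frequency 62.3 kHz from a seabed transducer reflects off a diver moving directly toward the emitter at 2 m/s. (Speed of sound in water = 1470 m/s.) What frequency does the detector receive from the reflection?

The diver first receives the wave as a moving observer: f₁ = f₀ · (v + u)/v = 62.3 × (1470 + 2)/1470 ≈ 62.4 kHz.
The reflection then acts as a moving source: f₂ = f₁ · v/(v − u) ≈ 62.5 kHz.
Equivalently f₂ = f₀ · (v + u)/(v − u).

62.5 kHz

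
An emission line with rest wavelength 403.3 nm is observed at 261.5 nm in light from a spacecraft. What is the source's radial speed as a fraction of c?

λ'/λ₀ = 0.6484 < 1 (blueshift), so the source is approaching.
λ'/λ₀ = √((1 − β)/(1 + β)) for an approaching source ⇒ β = (1 − r²)/(1 + r²) with r = λ'/λ₀.
β = (1 − 0.4204)/(1 + 0.4204) ≈ 0.408.

0.408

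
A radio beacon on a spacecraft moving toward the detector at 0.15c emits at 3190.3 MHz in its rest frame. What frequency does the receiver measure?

3710.8 MHz

Relativistic Doppler for frequency: f' = f₀ · √((1 + β)/(1 − β)).
f' = 3190.3 × √(1.1500/0.8500) = 3190.3 × 1.16316 ≈ 3710.8 MHz.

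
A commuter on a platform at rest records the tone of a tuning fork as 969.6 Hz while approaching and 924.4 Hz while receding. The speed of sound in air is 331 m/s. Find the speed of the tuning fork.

f₁/f₂ = (v + v_s)/(v − v_s), so v_s = v · (f₁ − f₂)/(f₁ + f₂).
v_s = 331 × (969.6 − 924.4)/(969.6 + 924.4) = 331 × 45.2/1894.0 ≈ 7.9 m/s.

7.9 m/s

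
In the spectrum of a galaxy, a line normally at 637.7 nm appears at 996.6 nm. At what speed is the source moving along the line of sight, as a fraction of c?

λ'/λ₀ = 1.5628 > 1 (redshift), so the source is receding.
λ'/λ₀ = √((1 + β)/(1 − β)) for a receding source ⇒ β = (r² − 1)/(r² + 1) with r = λ'/λ₀.
β = (2.4424 − 1)/(2.4424 + 1) ≈ 0.419.

0.419c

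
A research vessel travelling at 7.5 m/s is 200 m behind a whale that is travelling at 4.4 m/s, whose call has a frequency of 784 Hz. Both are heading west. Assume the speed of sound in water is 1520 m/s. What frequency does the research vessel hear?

The research vessel is behind, so the whale is moving away from it while the research vessel is moving toward the whale.
General Doppler shift: f' = f · (v + v_o)/(v + v_s).
f' = 784 × (1520 + 7.5)/(1520 + 4.4) = 784 × 1527.5/1524.4 ≈ 786 Hz.

786 Hz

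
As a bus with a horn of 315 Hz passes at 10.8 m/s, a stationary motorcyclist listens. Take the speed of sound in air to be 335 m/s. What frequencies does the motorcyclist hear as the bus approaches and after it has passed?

325 Hz approaching; 305 Hz receding

Approaching: f₁ = f · v/(v − v_s) = 315 × 335/324.2 ≈ 325 Hz.
Receding: f₂ = f · v/(v + v_s) = 315 × 335/345.8 ≈ 305 Hz.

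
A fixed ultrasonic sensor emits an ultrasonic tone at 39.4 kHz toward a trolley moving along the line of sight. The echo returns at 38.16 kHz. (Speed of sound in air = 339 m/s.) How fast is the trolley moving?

5.4 m/s

Double Doppler shift off a moving reflector: f₂ = f₀ · (v + u)/(v − u) (u > 0 toward emitter).
Rearranging, u = v · (f₂ − f₀)/(f₂ + f₀) = 339 × -1.24/77.56 ≈ -5.4 m/s.
So the trolley is moving at 5.4 m/s away from the emitter.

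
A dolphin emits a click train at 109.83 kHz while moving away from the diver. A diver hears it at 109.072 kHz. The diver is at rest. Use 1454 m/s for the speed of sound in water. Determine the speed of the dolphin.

10.1 m/s

f' = f · v/(v + v_s) ⇒ v_s = v · |1 − f/f'|.
v_s = 1454 × |1 − 109.83/109.072| = 1454 × 0.00695 ≈ 10.1 m/s.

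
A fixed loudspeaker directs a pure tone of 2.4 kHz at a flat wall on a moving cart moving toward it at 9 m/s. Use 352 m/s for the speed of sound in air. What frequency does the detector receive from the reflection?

2.53 kHz

The flat wall on a moving cart first receives the wave as a moving observer: f₁ = f₀ · (v + u)/v = 2.4 × (352 + 9)/352 ≈ 2.46 kHz.
On reflection it acts as a source moving toward the stationary detector: f₂ = f₁ · v/(v − u) = 2.46 × 352/343 ≈ 2.53 kHz.
Equivalently f₂ = f₀ · (v + u)/(v − u).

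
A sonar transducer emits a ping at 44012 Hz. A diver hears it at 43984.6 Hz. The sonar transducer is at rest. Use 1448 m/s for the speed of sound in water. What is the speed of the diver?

f' < f, so the diver is receding.
f' = f · (v − v_o)/v ⇒ v_o = v · |f'/f − 1|.
v_o = 1448 × |43984.6/44012 − 1| = 1448 × 0.0006226 ≈ 0.90 m/s.

0.90 m/s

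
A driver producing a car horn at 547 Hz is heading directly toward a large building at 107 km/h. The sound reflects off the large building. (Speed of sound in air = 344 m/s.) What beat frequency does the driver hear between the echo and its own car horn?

103 Hz

107 km/h = 29.72 m/s.
The large building receives the sound from a moving source: f₁ = f₀ · v/(v − v_e) = 547 × 344/314.28 ≈ 598.7 Hz.
On the return leg the driver is a moving observer: f₂ = f₁ · (v + v_e)/v = 598.7 × 373.72/344 ≈ 650.5 Hz.
Equivalently f₂ = f₀ · (v + v_e)/(v − v_e).
Beat against the emitted tone: |f₂ − f₀| = 2v_e·f₀/(v − v_e) = 2 × 29.72 × 547/314.28 ≈ 103 Hz.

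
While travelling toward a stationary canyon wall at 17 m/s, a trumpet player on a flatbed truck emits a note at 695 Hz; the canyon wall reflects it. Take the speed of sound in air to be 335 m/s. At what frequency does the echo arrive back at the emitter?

The canyon wall receives the sound from a moving source: f₁ = f₀ · v/(v − v_e) = 695 × 335/318 ≈ 732 Hz.
On the return leg the trumpet player on a flatbed truck is a moving observer: f₂ = f₁ · (v + v_e)/v = 732 × 352/335 ≈ 769 Hz.

769 Hz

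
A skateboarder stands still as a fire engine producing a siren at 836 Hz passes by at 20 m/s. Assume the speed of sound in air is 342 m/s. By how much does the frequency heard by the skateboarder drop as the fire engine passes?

Approaching: f₁ = f · v/(v − v_s) = 836 × 342/322 ≈ 887.9 Hz.
Receding: f₂ = f · v/(v + v_s) = 836 × 342/362 ≈ 789.8 Hz.
Drop: f₁ − f₂ = 2f·v·v_s/(v² − v_s²) = 2 × 836 × 342 × 20/(342² − 20²) ≈ 98.1 Hz.

98.1 Hz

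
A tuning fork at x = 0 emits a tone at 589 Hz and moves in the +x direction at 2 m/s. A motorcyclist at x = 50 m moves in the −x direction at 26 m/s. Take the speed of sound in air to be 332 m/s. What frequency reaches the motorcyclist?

639 Hz

The observer lies on the +x side, so the source is heading toward the observer and the observer is heading toward the source.
With source approaching and observer approaching, f' = f · (v + v_o)/(v − v_s).
f' = 589 × (332 + 26)/(332 − 2) = 589 × 358/330 ≈ 639 Hz.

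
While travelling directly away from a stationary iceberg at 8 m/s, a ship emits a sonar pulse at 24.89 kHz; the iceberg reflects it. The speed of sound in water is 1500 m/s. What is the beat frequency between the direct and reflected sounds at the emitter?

264 Hz

The iceberg receives the sound from a moving source: f₁ = f₀ · v/(v + v_e) = 24.89 × 1500/1508 ≈ 24.758 kHz.
On the return leg the ship is a moving observer: f₂ = f₁ · (v − v_e)/v = 24.758 × 1492/1500 ≈ 24.626 kHz.
Beat against the emitted tone (with f₀ = 24890 Hz): |f₂ − f₀| = 2v_e·f₀/(v + v_e) = 2 × 8 × 24890/1508 ≈ 264 Hz.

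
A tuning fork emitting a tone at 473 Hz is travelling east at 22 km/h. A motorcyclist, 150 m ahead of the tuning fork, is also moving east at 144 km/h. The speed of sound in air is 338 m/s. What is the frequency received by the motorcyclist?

425 Hz

22 km/h = 6.111 m/s; 144 km/h = 40 m/s.
The motorcyclist is ahead, so the tuning fork is moving toward it while the motorcyclist is moving away from the tuning fork.
With source approaching and observer receding, f' = f · (v − v_o)/(v − v_s).
f' = 473 × (338 − 40)/(338 − 6.111) = 473 × 298/331.89 ≈ 425 Hz.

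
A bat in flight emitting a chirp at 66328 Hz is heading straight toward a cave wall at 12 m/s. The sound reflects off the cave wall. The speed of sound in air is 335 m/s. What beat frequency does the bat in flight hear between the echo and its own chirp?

4928 Hz

The cave wall receives the sound from a moving source: f₁ = f₀ · v/(v − v_e) = 66328 × 335/323 ≈ 68792 Hz.
On the return leg the bat in flight is a moving observer: f₂ = f₁ · (v + v_e)/v = 68792 × 347/335 ≈ 71256 Hz.
Beat against the emitted tone: |f₂ − f₀| = 2v_e·f₀/(v − v_e) = 2 × 12 × 66328/323 ≈ 4928 Hz.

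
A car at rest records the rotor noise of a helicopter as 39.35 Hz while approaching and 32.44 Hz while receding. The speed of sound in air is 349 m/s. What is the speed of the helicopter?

f₁/f₂ = (v + v_s)/(v − v_s), so v_s = v · (f₁ − f₂)/(f₁ + f₂).
v_s = 349 × (39.35 − 32.44)/(39.35 + 32.44) = 349 × 6.91/71.79 ≈ 34 m/s.

34 m/s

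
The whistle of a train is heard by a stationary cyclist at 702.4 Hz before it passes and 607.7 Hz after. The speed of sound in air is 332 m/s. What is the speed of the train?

f₁/f₂ = (v + v_s)/(v − v_s), so v_s = v · (f₁ − f₂)/(f₁ + f₂).
v_s = 332 × (702.4 − 607.7)/(702.4 + 607.7) = 332 × 94.7/1310.1 ≈ 24.0 m/s.

24.0 m/s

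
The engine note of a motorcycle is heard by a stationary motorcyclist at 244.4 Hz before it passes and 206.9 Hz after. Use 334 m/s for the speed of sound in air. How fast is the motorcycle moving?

28 m/s

f₁/f₂ = (v + v_s)/(v − v_s), so v_s = v · (f₁ − f₂)/(f₁ + f₂).
v_s = 334 × (244.4 − 206.9)/(244.4 + 206.9) = 334 × 37.5/451.3 ≈ 28 m/s.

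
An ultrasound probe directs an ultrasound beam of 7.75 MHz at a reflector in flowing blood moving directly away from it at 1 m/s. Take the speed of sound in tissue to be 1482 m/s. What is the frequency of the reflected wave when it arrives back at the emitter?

The reflector in flowing blood first receives the wave as a moving observer: f₁ = f₀ · (v − u)/v = 7.75 × (1482 − 1)/1482 ≈ 7.745 MHz.
The reflection then acts as a moving source: f₂ = f₁ · v/(v + u) ≈ 7.740 MHz.
Equivalently f₂ = f₀ · (v − u)/(v + u).

7.740 MHz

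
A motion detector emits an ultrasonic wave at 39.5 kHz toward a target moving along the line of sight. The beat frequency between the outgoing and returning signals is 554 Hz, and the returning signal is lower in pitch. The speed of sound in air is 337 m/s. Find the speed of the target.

2.38 m/s

Double Doppler shift off a moving reflector: f₂ = f₀ · (v + u)/(v − u) (u > 0 toward emitter).
Returning signal is lower, so f₂ = f₀ − Δf = 39500 − 554 = 38946 Hz.
Rearranging, u = v · (f₂ − f₀)/(f₂ + f₀) = 337 × -554/78446 ≈ -2.38 m/s.
So the target is moving at 2.38 m/s away from the emitter.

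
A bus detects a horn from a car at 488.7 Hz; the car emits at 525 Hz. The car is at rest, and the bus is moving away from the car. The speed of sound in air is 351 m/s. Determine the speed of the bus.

f' = f · (v − v_o)/v ⇒ v_o = v · |f'/f − 1|.
v_o = 351 × |488.7/525 − 1| = 351 × 0.06914 ≈ 24.3 m/s.

24.3 m/s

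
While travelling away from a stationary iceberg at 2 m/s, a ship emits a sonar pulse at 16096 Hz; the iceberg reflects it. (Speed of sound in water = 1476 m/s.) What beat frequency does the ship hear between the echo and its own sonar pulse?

43.6 Hz

The iceberg receives the sound from a moving source: f₁ = f₀ · v/(v + v_e) = 16096 × 1476/1478 ≈ 16074.2 Hz.
On the return leg the ship is a moving observer: f₂ = f₁ · (v − v_e)/v = 16074.2 × 1474/1476 ≈ 16052.4 Hz.
Equivalently f₂ = f₀ · (v − v_e)/(v + v_e).
Beat against the emitted tone: |f₂ − f₀| = 2v_e·f₀/(v + v_e) = 2 × 2 × 16096/1478 ≈ 43.6 Hz.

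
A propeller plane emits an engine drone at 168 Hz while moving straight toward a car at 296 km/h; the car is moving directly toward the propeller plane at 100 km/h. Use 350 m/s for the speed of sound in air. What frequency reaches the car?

296 km/h = 82.22 m/s; 100 km/h = 27.78 m/s.
General Doppler shift: f' = f · (v + v_o)/(v − v_s).
f' = 168 × (350 + 27.78)/(350 − 82.22) = 168 × 377.78/267.78 ≈ 237 Hz.

237 Hz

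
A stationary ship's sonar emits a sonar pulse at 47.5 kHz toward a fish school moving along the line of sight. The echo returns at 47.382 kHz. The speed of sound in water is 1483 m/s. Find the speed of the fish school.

1.84 m/s

Double Doppler shift off a moving reflector: f₂ = f₀ · (v + u)/(v − u) (u > 0 toward emitter).
Rearranging, u = v · (f₂ − f₀)/(f₂ + f₀) = 1483 × -0.118/94.882 ≈ -1.84 m/s.
So the fish school is moving at 1.84 m/s away from the emitter.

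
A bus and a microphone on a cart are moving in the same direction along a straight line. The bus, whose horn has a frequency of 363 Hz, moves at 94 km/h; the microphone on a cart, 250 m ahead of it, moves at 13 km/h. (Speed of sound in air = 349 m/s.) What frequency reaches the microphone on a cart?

94 km/h = 26.11 m/s; 13 km/h = 3.611 m/s.
The microphone on a cart is ahead, so the bus is moving toward it while the microphone on a cart is moving away from the bus.
With source approaching and observer receding, f' = f · (v − v_o)/(v − v_s).
f' = 363 × (349 − 3.611)/(349 − 26.11) = 363 × 345.39/322.89 ≈ 388 Hz.

388 Hz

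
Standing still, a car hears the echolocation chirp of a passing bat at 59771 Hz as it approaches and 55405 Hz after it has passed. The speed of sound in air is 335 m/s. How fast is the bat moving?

12.7 m/s

f₁/f₂ = (v + v_s)/(v − v_s), so v_s = v · (f₁ − f₂)/(f₁ + f₂).
v_s = 335 × (59771 − 55405)/(59771 + 55405) = 335 × 4366/115176 ≈ 12.7 m/s.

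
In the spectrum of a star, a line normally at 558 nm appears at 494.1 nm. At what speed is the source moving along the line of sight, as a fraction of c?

λ'/λ₀ = 0.8855 < 1 (blueshift), so the source is approaching.
λ'/λ₀ = √((1 − β)/(1 + β)) for an approaching source ⇒ β = (1 − r²)/(1 + r²) with r = λ'/λ₀.
β = (1 − 0.7841)/(1 + 0.7841) ≈ 0.121.

0.121c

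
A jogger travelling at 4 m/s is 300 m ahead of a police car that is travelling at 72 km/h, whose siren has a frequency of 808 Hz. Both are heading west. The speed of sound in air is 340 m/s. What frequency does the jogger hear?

848 Hz

72 km/h = 20 m/s.
The jogger is ahead, so the police car is moving toward it while the jogger is moving away from the police car.
Both move, so f' = f · (v − v_o)/(v − v_s).
f' = 808 × (340 − 4)/(340 − 20) = 808 × 336/320 ≈ 848 Hz.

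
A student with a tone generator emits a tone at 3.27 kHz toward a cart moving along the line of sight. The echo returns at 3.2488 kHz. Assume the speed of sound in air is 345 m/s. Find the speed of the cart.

Double Doppler shift off a moving reflector: f₂ = f₀ · (v + u)/(v − u) (u > 0 toward emitter).
Rearranging, u = v · (f₂ − f₀)/(f₂ + f₀) = 345 × -0.0212/6.5188 ≈ -1.12 m/s.
So the cart is moving at 1.12 m/s away from the emitter.

1.12 m/s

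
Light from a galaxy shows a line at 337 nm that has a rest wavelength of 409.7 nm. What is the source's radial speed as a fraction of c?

0.193c

λ'/λ₀ = 0.8226 < 1 (blueshift), so the source is approaching.
λ'/λ₀ = √((1 − β)/(1 + β)) for an approaching source ⇒ β = (1 − r²)/(1 + r²) with r = λ'/λ₀.
β = (1 − 0.6766)/(1 + 0.6766) ≈ 0.193.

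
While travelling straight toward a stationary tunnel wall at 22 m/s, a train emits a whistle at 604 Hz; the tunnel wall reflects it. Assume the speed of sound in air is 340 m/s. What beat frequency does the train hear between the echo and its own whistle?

84 Hz

The tunnel wall receives the sound from a moving source: f₁ = f₀ · v/(v − v_e) = 604 × 340/318 ≈ 645.8 Hz.
On the return leg the train is a moving observer: f₂ = f₁ · (v + v_e)/v = 645.8 × 362/340 ≈ 687.6 Hz.
Beat against the emitted tone: |f₂ − f₀| = 2v_e·f₀/(v − v_e) = 2 × 22 × 604/318 ≈ 84 Hz.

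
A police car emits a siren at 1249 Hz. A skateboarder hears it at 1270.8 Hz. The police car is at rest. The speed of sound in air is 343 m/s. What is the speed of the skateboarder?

6.0 m/s

f' > f, so the skateboarder is approaching.
f' = f · (v + v_o)/v ⇒ v_o = v · |f'/f − 1|.
v_o = 343 × |1270.8/1249 − 1| = 343 × 0.01745 ≈ 6.0 m/s.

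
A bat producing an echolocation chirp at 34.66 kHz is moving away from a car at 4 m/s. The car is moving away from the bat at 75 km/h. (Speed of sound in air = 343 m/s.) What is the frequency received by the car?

32.2 kHz

75 km/h = 20.83 m/s.
With source receding and observer receding, f' = f · (v − v_o)/(v + v_s).
f' = 34.66 × (343 − 20.83)/(343 + 4) = 34.66 × 322.17/347 ≈ 32.2 kHz.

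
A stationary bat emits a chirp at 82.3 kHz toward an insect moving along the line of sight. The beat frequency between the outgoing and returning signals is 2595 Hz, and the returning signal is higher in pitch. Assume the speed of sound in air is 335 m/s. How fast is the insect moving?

5.2 m/s

Double Doppler shift off a moving reflector: f₂ = f₀ · (v + u)/(v − u) (u > 0 toward emitter).
Returning signal is higher, so f₂ = f₀ + Δf = 82300 + 2595 = 84895 Hz.
Rearranging, u = v · (f₂ − f₀)/(f₂ + f₀) = 335 × 2595/167195 ≈ 5.2 m/s.
So the insect is moving at 5.2 m/s toward the emitter.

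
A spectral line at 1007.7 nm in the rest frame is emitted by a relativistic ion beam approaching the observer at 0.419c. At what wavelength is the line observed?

Relativistic Doppler for wavelength: λ' = λ₀ · √((1 − β)/(1 + β)).
λ' = 1007.7 × √(0.5810/1.4190) = 1007.7 × 0.63988 ≈ 644.8 nm.

644.8 nm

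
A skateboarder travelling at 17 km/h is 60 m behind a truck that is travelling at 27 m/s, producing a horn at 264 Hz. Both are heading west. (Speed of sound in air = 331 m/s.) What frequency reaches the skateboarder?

17 km/h = 4.722 m/s.
The skateboarder is behind, so the truck is moving away from it while the skateboarder is moving toward the truck.
Both move, so f' = f · (v + v_o)/(v + v_s).
f' = 264 × (331 + 4.722)/(331 + 27) = 264 × 335.72/358 ≈ 248 Hz.

248 Hz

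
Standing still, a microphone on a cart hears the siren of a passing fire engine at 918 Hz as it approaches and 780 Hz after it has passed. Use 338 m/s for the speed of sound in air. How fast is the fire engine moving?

27 m/s

f₁/f₂ = (v + v_s)/(v − v_s), so v_s = v · (f₁ − f₂)/(f₁ + f₂).
v_s = 338 × (918 − 780)/(918 + 780) = 338 × 138/1698 ≈ 27 m/s.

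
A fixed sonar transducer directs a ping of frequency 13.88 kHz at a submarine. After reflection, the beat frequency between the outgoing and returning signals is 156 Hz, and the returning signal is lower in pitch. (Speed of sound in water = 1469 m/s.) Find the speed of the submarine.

Double Doppler shift off a moving reflector: f₂ = f₀ · (v + u)/(v − u) (u > 0 toward emitter).
Returning signal is lower, so f₂ = f₀ − Δf = 13880 − 156 = 13724 Hz.
Rearranging, u = v · (f₂ − f₀)/(f₂ + f₀) = 1469 × -156/27604 ≈ -8.3 m/s.
So the submarine is moving at 8.3 m/s away from the emitter.

8.3 m/s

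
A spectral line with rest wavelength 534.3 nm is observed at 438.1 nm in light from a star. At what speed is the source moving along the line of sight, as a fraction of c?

λ'/λ₀ = 0.8200 < 1 (blueshift), so the source is approaching.
λ'/λ₀ = √((1 − β)/(1 + β)) for an approaching source ⇒ β = (1 − r²)/(1 + r²) with r = λ'/λ₀.
β = (1 − 0.6723)/(1 + 0.6723) ≈ 0.196.

0.196c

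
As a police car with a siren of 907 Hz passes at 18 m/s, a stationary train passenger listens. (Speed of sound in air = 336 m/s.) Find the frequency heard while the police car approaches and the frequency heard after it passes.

958 Hz approaching; 861 Hz receding

Approaching: f₁ = f · v/(v − v_s) = 907 × 336/318 ≈ 958 Hz.
Receding: f₂ = f · v/(v + v_s) = 907 × 336/354 ≈ 861 Hz.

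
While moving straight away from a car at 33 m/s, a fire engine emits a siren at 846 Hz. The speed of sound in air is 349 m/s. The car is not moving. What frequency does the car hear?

Moving source, stationary observer: f' = f · v/(v + v_s) since the source is receding.
f' = 846 × 349/(349 + 33) = 846 × 349/382 ≈ 773 Hz.

773 Hz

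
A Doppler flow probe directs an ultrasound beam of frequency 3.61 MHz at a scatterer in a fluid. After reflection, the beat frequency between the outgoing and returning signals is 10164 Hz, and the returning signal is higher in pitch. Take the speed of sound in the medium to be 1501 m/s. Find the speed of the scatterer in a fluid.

Double Doppler shift off a moving reflector: f₂ = f₀ · (v + u)/(v − u) (u > 0 toward emitter).
Returning signal is higher, so f₂ = f₀ + Δf = 3610000 + 10164 = 3620164 Hz.
Rearranging, u = v · (f₂ − f₀)/(f₂ + f₀) = 1501 × 10164/7230164 ≈ 2.11 m/s.
So the scatterer in a fluid is moving at 2.11 m/s toward the emitter.

2.11 m/s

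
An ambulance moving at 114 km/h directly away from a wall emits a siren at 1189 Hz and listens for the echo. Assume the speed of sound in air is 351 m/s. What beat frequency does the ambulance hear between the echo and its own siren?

197 Hz

114 km/h = 31.67 m/s.
The wall receives the sound from a moving source: f₁ = f₀ · v/(v + v_e) = 1189 × 351/382.67 ≈ 1090.6 Hz.
On the return leg the ambulance is a moving observer: f₂ = f₁ · (v − v_e)/v = 1090.6 × 319.33/351 ≈ 992.2 Hz.
Beat against the emitted tone: |f₂ − f₀| = 2v_e·f₀/(v + v_e) = 2 × 31.67 × 1189/382.67 ≈ 197 Hz.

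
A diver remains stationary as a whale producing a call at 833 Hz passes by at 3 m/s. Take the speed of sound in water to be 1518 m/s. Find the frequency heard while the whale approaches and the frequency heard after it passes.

835 Hz approaching; 831 Hz receding

Approaching: f₁ = f · v/(v − v_s) = 833 × 1518/1515 ≈ 835 Hz.
Receding: f₂ = f · v/(v + v_s) = 833 × 1518/1521 ≈ 831 Hz.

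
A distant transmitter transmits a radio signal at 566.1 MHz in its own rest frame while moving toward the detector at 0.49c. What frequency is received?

967.6 MHz

Relativistic Doppler for frequency: f' = f₀ · √((1 + β)/(1 − β)).
f' = 566.1 × √(1.4900/0.5100) = 566.1 × 1.70926 ≈ 967.6 MHz.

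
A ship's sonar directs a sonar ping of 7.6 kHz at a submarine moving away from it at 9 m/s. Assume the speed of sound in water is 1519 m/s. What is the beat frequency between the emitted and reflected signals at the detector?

At the submarine (a moving observer), f₁ = f₀ · (v − u)/v = 7.6 × 1510/1519 ≈ 7.5550 kHz.
On reflection it acts as a source moving away from the stationary detector: f₂ = f₁ · v/(v + u) = 7.5550 × 1519/1528 ≈ 7.5105 kHz.
Equivalently f₂ = f₀ · (v − u)/(v + u).
Beat frequency (with f₀ = 7600 Hz): |f₂ − f₀| = 2u·f₀/(v + u) = 2 × 9 × 7600/1528 ≈ 90 Hz.

90 Hz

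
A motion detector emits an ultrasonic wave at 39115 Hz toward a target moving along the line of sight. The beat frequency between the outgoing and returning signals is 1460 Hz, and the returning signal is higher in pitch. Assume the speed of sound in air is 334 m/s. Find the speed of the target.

Double Doppler shift off a moving reflector: f₂ = f₀ · (v + u)/(v − u) (u > 0 toward emitter).
Returning signal is higher, so f₂ = f₀ + Δf = 39115 + 1460 = 40575 Hz.
Rearranging, u = v · (f₂ − f₀)/(f₂ + f₀) = 334 × 1460/79690 ≈ 6.1 m/s.
So the target is moving at 6.1 m/s toward the emitter.

6.1 m/s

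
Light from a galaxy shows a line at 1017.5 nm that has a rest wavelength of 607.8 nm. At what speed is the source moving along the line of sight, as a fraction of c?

0.474c

λ'/λ₀ = 1.6741 > 1 (redshift), so the source is receding.
λ'/λ₀ = √((1 + β)/(1 − β)) for a receding source ⇒ β = (r² − 1)/(r² + 1) with r = λ'/λ₀.
β = (2.8025 − 1)/(2.8025 + 1) ≈ 0.474.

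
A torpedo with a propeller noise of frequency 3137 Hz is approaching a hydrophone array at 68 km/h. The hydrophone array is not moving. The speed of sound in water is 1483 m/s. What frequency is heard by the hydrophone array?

68 km/h = 18.89 m/s.
Only the source moves, toward the listener, so f' = f · v/(v − v_s).
f' = 3137 × 1483/(1483 − 18.89) = 3137 × 1483/1464 ≈ 3177 Hz.

3177 Hz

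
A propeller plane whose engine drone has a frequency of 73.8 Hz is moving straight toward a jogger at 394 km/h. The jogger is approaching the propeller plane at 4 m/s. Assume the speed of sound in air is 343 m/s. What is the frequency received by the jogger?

394 km/h = 109.4 m/s.
With source approaching and observer approaching, f' = f · (v + v_o)/(v − v_s).
f' = 73.8 × (343 + 4)/(343 − 109.4) = 73.8 × 347/233.56 ≈ 110 Hz.

110 Hz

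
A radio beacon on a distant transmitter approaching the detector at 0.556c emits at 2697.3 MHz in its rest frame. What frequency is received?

5049.4 MHz

Relativistic Doppler for frequency: f' = f₀ · √((1 + β)/(1 − β)).
f' = 2697.3 × √(1.5560/0.4440) = 2697.3 × 1.87203 ≈ 5049.4 MHz.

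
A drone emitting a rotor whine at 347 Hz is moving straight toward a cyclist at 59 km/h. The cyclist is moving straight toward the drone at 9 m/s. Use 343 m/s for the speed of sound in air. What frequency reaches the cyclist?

59 km/h = 16.39 m/s.
General Doppler shift: f' = f · (v + v_o)/(v − v_s).
f' = 347 × (343 + 9)/(343 − 16.39) = 347 × 352/326.61 ≈ 374 Hz.

374 Hz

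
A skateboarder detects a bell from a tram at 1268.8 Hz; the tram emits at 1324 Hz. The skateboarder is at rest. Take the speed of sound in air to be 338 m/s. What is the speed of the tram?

14.7 m/s

f' < f, so the tram is receding.
f' = f · v/(v + v_s) ⇒ v_s = v · |1 − f/f'|.
v_s = 338 × |1 − 1324/1268.8| = 338 × 0.04351 ≈ 14.7 m/s.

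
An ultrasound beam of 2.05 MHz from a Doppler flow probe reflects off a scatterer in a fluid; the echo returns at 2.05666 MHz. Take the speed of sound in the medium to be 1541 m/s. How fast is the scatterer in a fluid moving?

2.50 m/s

Double Doppler shift off a moving reflector: f₂ = f₀ · (v + u)/(v − u) (u > 0 toward emitter).
Rearranging, u = v · (f₂ − f₀)/(f₂ + f₀) = 1541 × 0.00666/4.10666 ≈ 2.50 m/s.
So the scatterer in a fluid is moving at 2.50 m/s toward the emitter.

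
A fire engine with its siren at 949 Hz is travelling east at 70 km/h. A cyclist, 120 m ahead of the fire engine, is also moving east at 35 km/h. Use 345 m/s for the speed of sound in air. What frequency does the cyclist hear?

70 km/h = 19.44 m/s; 35 km/h = 9.722 m/s.
The cyclist is ahead, so the fire engine is moving toward it while the cyclist is moving away from the fire engine.
With source approaching and observer receding, f' = f · (v − v_o)/(v − v_s).
f' = 949 × (345 − 9.722)/(345 − 19.44) = 949 × 335.28/325.56 ≈ 977 Hz.

977 Hz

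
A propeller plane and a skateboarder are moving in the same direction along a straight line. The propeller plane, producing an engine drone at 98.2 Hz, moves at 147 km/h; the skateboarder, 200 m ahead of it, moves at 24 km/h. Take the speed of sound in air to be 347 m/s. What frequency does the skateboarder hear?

109 Hz

147 km/h = 40.83 m/s; 24 km/h = 6.667 m/s.
The skateboarder is ahead, so the propeller plane is moving toward it while the skateboarder is moving away from the propeller plane.
Both move, so f' = f · (v − v_o)/(v − v_s).
f' = 98.2 × (347 − 6.667)/(347 − 40.83) = 98.2 × 340.33/306.17 ≈ 109 Hz.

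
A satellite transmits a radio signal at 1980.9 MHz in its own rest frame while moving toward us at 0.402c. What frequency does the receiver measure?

Relativistic Doppler for frequency: f' = f₀ · √((1 + β)/(1 − β)).
f' = 1980.9 × √(1.4020/0.5980) = 1980.9 × 1.53117 ≈ 3033.1 MHz.

3033.1 MHz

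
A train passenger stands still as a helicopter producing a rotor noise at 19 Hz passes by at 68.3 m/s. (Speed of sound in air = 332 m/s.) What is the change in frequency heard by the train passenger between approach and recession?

Approaching: f₁ = f · v/(v − v_s) = 19 × 332/263.7 ≈ 23.92 Hz.
Receding: f₂ = f · v/(v + v_s) = 19 × 332/400.3 ≈ 15.76 Hz.
Drop: f₁ − f₂ = 2f·v·v_s/(v² − v_s²) = 2 × 19 × 332 × 68.3/(332² − 68.3²) ≈ 8.16 Hz.

8.16 Hz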